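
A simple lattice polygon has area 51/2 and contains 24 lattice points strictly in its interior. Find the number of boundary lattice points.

5

Pick's theorem gives A = I + B/2 − 1, so B = 2(A − I + 1) = 2(51/2 − 24 + 1) = 5.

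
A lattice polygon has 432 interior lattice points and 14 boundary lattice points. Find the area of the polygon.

By Pick's theorem, A = I + B/2 − 1 = 432 + 14/2 − 1 = 438.

438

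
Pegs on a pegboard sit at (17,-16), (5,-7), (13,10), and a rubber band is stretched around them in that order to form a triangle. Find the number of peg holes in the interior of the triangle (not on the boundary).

By the shoelace formula, twice the signed area is |(17·(-7) − 5·(-16)) + (5·10 − 13·(-7)) + (13·(-16) − 17·10)| = 276, so the area is 138.
Summing gcd(|Δx|,|Δy|) over the edges gives the boundary count: gcd(12,9) + gcd(8,17) + gcd(4,26) = 3+1+2 = 6.
Pick's theorem gives I = A − B/2 + 1 = 138 − 6/2 + 1 = 136.

136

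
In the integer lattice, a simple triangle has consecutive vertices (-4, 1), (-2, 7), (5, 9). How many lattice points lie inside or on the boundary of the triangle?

22

By the shoelace formula, twice the signed area is |[(-4)·7 − (-2)·1] + [(-2)·9 − 5·7] + [5·1 − (-4)·9]| = 38, so the area is 19.
Along each edge there are gcd(|Δx|,|Δy|)+1 lattice points, so counting each shared vertex once the boundary has gcd(2,6) + gcd(7,2) + gcd(9,8) = 2+1+1 = 4.
Pick's theorem gives I = A − B/2 + 1 = 19 − 4/2 + 1 = 18, so the closed region contains I + B = 18 + 4 = 22 lattice points.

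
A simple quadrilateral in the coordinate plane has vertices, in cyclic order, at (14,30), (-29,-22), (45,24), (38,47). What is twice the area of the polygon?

2541

The shoelace formula gives twice the area as |(14·(-22) − (-29)·30) + ((-29)·24 − 45·(-22)) + (45·47 − 38·24) + (38·30 − 14·47)| = 2541, so the area is 1270.5.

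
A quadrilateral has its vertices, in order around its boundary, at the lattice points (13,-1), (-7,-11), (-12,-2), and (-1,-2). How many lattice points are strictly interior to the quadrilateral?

99

The shoelace formula gives twice the area as |[13·(-11) − (-7)·(-1)] + [(-7)·(-2) − (-12)·(-11)] + [(-12)·(-2) − (-1)·(-2)] + [(-1)·(-1) − 13·(-2)]| = 219, so the area is 219/2.
Along each edge there are gcd(|Δx|,|Δy|)+1 lattice points, so counting each shared vertex once the boundary has gcd(20,10) + gcd(5,9) + gcd(11,0) + gcd(14,1) = 10+1+11+1 = 23.
Pick's theorem gives I = A − B/2 + 1 = 219/2 − 23/2 + 1 = 99.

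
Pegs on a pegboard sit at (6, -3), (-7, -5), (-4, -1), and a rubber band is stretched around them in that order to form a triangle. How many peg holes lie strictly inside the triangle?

The shoelace formula gives twice the area as |[6·(-5) − (-7)·(-3)] + [(-7)·(-1) − (-4)·(-5)] + [(-4)·(-3) − 6·(-1)]| = 46, so the area is 23.
Summing gcd(|Δx|,|Δy|) over the edges gives the boundary count: gcd(13,2) + gcd(3,4) + gcd(10,2) = 1+1+2 = 4.
Pick's theorem gives I = A − B/2 + 1 = 23 − 4/2 + 1 = 22.

22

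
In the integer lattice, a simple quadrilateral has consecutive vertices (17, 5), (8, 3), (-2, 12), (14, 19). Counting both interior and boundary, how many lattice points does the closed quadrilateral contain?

176

Using the shoelace formula, 2A = |(17·3 − 8·5) + (8·12 − (-2)·3) + ((-2)·19 − 14·12) + (14·5 − 17·19)| = 346, so the area is 173.
Summing gcd(|Δx|,|Δy|) over the edges gives the boundary count: gcd(9,2) + gcd(10,9) + gcd(16,7) + gcd(3,14) = 1+1+1+1 = 4.
Pick's theorem gives I = A − B/2 + 1 = 173 − 4/2 + 1 = 172, so the closed region contains I + B = 172 + 4 = 176 lattice points.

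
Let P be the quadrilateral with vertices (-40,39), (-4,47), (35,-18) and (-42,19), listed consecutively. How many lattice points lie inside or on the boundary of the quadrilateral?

Using the shoelace formula, 2A = |((-40)·47 − (-4)·39) + ((-4)·(-18) − 35·47) + (35·19 − (-42)·(-18)) + ((-42)·39 − (-40)·19)| = 4266, so the area is 2133.
Summing gcd(|Δx|,|Δy|) over the edges gives the boundary count: gcd(36,8) + gcd(39,65) + gcd(77,37) + gcd(2,20) = 4+13+1+2 = 20.
Pick's theorem gives I = A − B/2 + 1 = 2133 − 20/2 + 1 = 2124, so the closed region contains I + B = 2124 + 20 = 2144 lattice points.

2144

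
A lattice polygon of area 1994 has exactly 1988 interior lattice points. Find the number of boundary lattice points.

14

Pick's theorem gives A = I + B/2 − 1, so B = 2(A − I + 1) = 2(1994 − 1988 + 1) = 14.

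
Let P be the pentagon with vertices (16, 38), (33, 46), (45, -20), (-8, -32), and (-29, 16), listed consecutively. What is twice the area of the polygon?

Using the shoelace formula, 2A = |(16·46 − 33·38) + (33·(-20) − 45·46) + (45·(-32) − (-8)·(-20)) + ((-8)·16 − (-29)·(-32)) + ((-29)·38 − 16·16)| = 7262, so the area is 3631.

7262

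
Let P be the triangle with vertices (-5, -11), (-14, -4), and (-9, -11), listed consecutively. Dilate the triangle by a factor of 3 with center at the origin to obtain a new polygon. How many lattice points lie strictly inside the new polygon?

By the shoelace formula, twice the signed area is |[(-5)·(-4) − (-14)·(-11)] + [(-14)·(-11) − (-9)·(-4)] + [(-9)·(-11) − (-5)·(-11)]| = 28, so the area is 14.
Along each edge there are gcd(|Δx|,|Δy|)+1 lattice points, so counting each shared vertex once the boundary has gcd(9,7) + gcd(5,7) + gcd(4,0) = 1+1+4 = 6.
Scaling by 3 multiplies the area by 3² = 9 (so the new area is 126) and multiplies the boundary lattice-point count by 3, giving 18.
By Pick's theorem, the interior count of the dilated polygon is 126 − 18/2 + 1 = 118.

118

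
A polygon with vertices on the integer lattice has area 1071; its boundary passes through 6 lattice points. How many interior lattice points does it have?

1069

From Pick's theorem, I = A − B/2 + 1 = 1071 − 6/2 + 1 = 1069.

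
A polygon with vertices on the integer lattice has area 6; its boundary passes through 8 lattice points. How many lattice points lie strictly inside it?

Pick's theorem A = I + B/2 − 1 rearranges to I = A − B/2 + 1 = 6 − 8/2 + 1 = 3.

3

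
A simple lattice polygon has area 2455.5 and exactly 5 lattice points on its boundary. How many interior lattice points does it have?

Pick's theorem A = I + B/2 − 1 rearranges to I = A − B/2 + 1 = 2455.5 − 5/2 + 1 = 2454.

2454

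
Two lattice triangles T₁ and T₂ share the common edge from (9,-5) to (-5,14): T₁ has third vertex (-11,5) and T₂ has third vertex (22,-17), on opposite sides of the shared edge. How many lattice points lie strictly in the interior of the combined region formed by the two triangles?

The union is the simple quadrilateral with vertices (9,-5), (-11,5), (-5,14), (22,-17) in order.
Using the shoelace formula, 2A = |[9·5 − (-11)·(-5)] + [(-11)·14 − (-5)·5] + [(-5)·(-17) − 22·14] + [22·(-5) − 9·(-17)]| = 319, so the area is 319/2.
Along each edge there are gcd(|Δx|,|Δy|)+1 lattice points, so counting each shared vertex once the boundary has gcd(20,10) + gcd(6,9) + gcd(27,31) + gcd(13,12) = 10+3+1+1 = 15.
By Pick's theorem I = A − B/2 + 1 = 319/2 − 15/2 + 1 = 153.

153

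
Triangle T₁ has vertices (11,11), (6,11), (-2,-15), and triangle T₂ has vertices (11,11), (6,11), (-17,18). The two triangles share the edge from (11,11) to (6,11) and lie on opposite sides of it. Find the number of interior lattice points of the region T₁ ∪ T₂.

72

The union is the simple quadrilateral with vertices (11,11), (-2,-15), (6,11), (-17,18) in order.
The shoelace formula gives twice the area as |[11·(-15) − (-2)·11] + [(-2)·11 − 6·(-15)] + [6·18 − (-17)·11] + [(-17)·11 − 11·18]| = 165, so the area is 82.5.
Along each edge there are gcd(|Δx|,|Δy|)+1 lattice points, so counting each shared vertex once the boundary has gcd(13,26) + gcd(8,26) + gcd(23,7) + gcd(28,7) = 13+2+1+7 = 23.
By Pick's theorem I = A − B/2 + 1 = 82.5 − 23/2 + 1 = 72.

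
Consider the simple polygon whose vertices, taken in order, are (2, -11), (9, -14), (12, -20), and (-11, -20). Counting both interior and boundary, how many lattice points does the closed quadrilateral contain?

The shoelace formula gives twice the area as |[2·(-14) − 9·(-11)] + [9·(-20) − 12·(-14)] + [12·(-20) − (-11)·(-20)] + [(-11)·(-11) − 2·(-20)]| = 240, so the area is 120.
The number of boundary lattice points is Σ gcd(|Δx|,|Δy|) = gcd(7,3) + gcd(3,6) + gcd(23,0) + gcd(13,9) = 1+3+23+1 = 28.
Pick's theorem gives I = A − B/2 + 1 = 120 − 28/2 + 1 = 107, so the closed region contains I + B = 107 + 28 = 135 lattice points.

135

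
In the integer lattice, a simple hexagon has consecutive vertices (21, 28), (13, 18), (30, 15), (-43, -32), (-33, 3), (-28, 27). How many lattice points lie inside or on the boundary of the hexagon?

By the shoelace formula, twice the signed area is |[21·18 − 13·28] + [13·15 − 30·18] + [30·(-32) − (-43)·15] + [(-43)·3 − (-33)·(-32)] + [(-33)·27 − (-28)·3] + [(-28)·28 − 21·27]| = 3989, so the area is 1994.5.
Along each edge there are gcd(|Δx|,|Δy|)+1 lattice points, so counting each shared vertex once the boundary has gcd(8,10) + gcd(17,3) + gcd(73,47) + gcd(10,35) + gcd(5,24) + gcd(49,1) = 2+1+1+5+1+1 = 11.
Pick's theorem gives I = A − B/2 + 1 = 1994.5 − 11/2 + 1 = 1990, so the closed region contains I + B = 1990 + 11 = 2001 lattice points.

2001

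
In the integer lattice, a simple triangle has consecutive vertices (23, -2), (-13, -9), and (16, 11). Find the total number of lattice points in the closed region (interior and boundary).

By the shoelace formula, twice the signed area is |[23·(-9) − (-13)·(-2)] + [(-13)·11 − 16·(-9)] + [16·(-2) − 23·11]| = 517, so the area is 258.5.
Along each edge there are gcd(|Δx|,|Δy|)+1 lattice points, so counting each shared vertex once the boundary has gcd(36,7) + gcd(29,20) + gcd(7,13) = 1+1+1 = 3.
Pick's theorem gives I = A − B/2 + 1 = 258.5 − 3/2 + 1 = 258, so the closed region contains I + B = 258 + 3 = 261 lattice points.

261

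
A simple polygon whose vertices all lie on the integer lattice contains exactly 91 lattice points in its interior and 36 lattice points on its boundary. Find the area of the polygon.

108

By Pick's theorem, A = I + B/2 − 1 = 91 + 36/2 − 1 = 108.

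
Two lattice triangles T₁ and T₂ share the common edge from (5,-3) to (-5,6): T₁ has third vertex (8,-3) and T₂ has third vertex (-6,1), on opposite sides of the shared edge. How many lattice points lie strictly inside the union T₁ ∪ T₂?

The union is the simple quadrilateral with vertices (5,-3), (8,-3), (-5,6), (-6,1) in order.
Using the shoelace formula, 2A = |(5·(-3) − 8·(-3)) + (8·6 − (-5)·(-3)) + ((-5)·1 − (-6)·6) + ((-6)·(-3) − 5·1)| = 86, so the area is 43.
The number of boundary lattice points is Σ gcd(|Δx|,|Δy|) = gcd(3,0) + gcd(13,9) + gcd(1,5) + gcd(11,4) = 3+1+1+1 = 6.
By Pick's theorem I = A − B/2 + 1 = 43 − 6/2 + 1 = 41.

41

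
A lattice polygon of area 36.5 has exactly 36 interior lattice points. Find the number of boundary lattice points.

Pick's theorem gives A = I + B/2 − 1, so B = 2(A − I + 1) = 2(36.5 − 36 + 1) = 3.

3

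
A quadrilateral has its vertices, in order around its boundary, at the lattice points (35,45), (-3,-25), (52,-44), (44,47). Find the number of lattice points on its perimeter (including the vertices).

5

Summing gcd(|Δx|,|Δy|) over the edges gives the boundary count: gcd(38,70) + gcd(55,19) + gcd(8,91) + gcd(9,2) = 2+1+1+1 = 5.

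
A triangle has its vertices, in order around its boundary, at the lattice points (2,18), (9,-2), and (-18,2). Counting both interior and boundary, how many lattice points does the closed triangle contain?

The shoelace formula gives twice the area as |[2·(-2) − 9·18] + [9·2 − (-18)·(-2)] + [(-18)·18 − 2·2]| = 512, so the area is 256.
The number of boundary lattice points is Σ gcd(|Δx|,|Δy|) = gcd(7,20) + gcd(27,4) + gcd(20,16) = 1+1+4 = 6.
Pick's theorem gives I = A − B/2 + 1 = 256 − 6/2 + 1 = 254, so the closed region contains I + B = 254 + 6 = 260 lattice points.

260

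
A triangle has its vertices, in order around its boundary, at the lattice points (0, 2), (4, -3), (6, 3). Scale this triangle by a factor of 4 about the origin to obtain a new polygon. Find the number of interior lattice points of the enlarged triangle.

The shoelace formula gives twice the area as |[0·(-3) − 4·2] + [4·3 − 6·(-3)] + [6·2 − 0·3]| = 34, so the area is 17.
The number of boundary lattice points is Σ gcd(|Δx|,|Δy|) = gcd(4,5) + gcd(2,6) + gcd(6,1) = 1+2+1 = 4.
Scaling by 4 multiplies the area by 4² = 16 (so the new area is 272) and multiplies the boundary lattice-point count by 4, giving 16.
By Pick's theorem, the interior count of the dilated polygon is 272 − 16/2 + 1 = 265.

265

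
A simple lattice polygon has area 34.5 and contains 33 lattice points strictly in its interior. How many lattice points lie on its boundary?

5

Pick's theorem gives A = I + B/2 − 1, so B = 2(A − I + 1) = 2(34.5 − 33 + 1) = 5.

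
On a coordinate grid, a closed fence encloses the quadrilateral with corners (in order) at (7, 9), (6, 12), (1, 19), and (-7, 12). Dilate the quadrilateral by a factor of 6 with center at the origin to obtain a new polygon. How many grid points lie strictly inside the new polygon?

By the shoelace formula, twice the signed area is |(7·12 − 6·9) + (6·19 − 1·12) + (1·12 − (-7)·19) + ((-7)·9 − 7·12)| = 130, so the area is 65.
Summing gcd(|Δx|,|Δy|) over the edges gives the boundary count: gcd(1,3) + gcd(5,7) + gcd(8,7) + gcd(14,3) = 1+1+1+1 = 4.
Scaling by 6 multiplies the area by 6² = 36 (so the new area is 2340) and multiplies the boundary lattice-point count by 6, giving 24.
By Pick's theorem, the interior count of the dilated polygon is 2340 − 24/2 + 1 = 2329.

2329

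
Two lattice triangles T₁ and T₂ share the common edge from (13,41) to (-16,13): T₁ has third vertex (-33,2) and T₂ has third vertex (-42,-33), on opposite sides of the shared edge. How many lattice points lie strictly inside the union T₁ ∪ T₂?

380

The union is the simple quadrilateral with vertices (13,41), (-33,2), (-16,13), (-42,-33) in order.
Using the shoelace formula, 2A = |(13·2 − (-33)·41) + ((-33)·13 − (-16)·2) + ((-16)·(-33) − (-42)·13) + ((-42)·41 − 13·(-33))| = 763, so the area is 381.5.
Along each edge there are gcd(|Δx|,|Δy|)+1 lattice points, so counting each shared vertex once the boundary has gcd(46,39) + gcd(17,11) + gcd(26,46) + gcd(55,74) = 1+1+2+1 = 5.
By Pick's theorem I = A − B/2 + 1 = 381.5 − 5/2 + 1 = 380.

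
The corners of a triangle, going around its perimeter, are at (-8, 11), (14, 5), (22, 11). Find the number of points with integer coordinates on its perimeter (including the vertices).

Summing gcd(|Δx|,|Δy|) over the edges gives the boundary count: gcd(22,6) + gcd(8,6) + gcd(30,0) = 2+2+30 = 34.

34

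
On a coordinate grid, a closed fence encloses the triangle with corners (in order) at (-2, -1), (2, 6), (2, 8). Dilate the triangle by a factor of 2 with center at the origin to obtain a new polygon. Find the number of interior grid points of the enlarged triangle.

13

Using the shoelace formula, 2A = |((-2)·6 − 2·(-1)) + (2·8 − 2·6) + (2·(-1) − (-2)·8)| = 8, so the area is 4.
Along each edge there are gcd(|Δx|,|Δy|)+1 lattice points, so counting each shared vertex once the boundary has gcd(4,7) + gcd(0,2) + gcd(4,9) = 1+2+1 = 4.
Scaling by 2 multiplies the area by 2² = 4 (so the new area is 16) and multiplies the boundary lattice-point count by 2, giving 8.
By Pick's theorem, the interior count of the dilated polygon is 16 − 8/2 + 1 = 13.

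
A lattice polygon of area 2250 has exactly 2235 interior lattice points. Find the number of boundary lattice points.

32

Pick's theorem gives A = I + B/2 − 1, so B = 2(A − I + 1) = 2(2250 − 2235 + 1) = 32.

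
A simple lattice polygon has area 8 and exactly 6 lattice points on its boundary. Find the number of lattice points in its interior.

6

Pick's theorem A = I + B/2 − 1 rearranges to I = A − B/2 + 1 = 8 − 6/2 + 1 = 6.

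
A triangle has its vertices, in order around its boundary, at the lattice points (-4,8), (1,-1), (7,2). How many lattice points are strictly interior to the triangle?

33

The shoelace formula gives twice the area as |[(-4)·(-1) − 1·8] + [1·2 − 7·(-1)] + [7·8 − (-4)·2]| = 69, so the area is 69/2.
Summing gcd(|Δx|,|Δy|) over the edges gives the boundary count: gcd(5,9) + gcd(6,3) + gcd(11,6) = 1+3+1 = 5.
Pick's theorem gives I = A − B/2 + 1 = 69/2 − 5/2 + 1 = 33.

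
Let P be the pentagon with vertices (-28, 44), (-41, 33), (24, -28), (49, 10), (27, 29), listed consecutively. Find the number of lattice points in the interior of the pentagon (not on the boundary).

2996

Using the shoelace formula, 2A = |((-28)·33 − (-41)·44) + ((-41)·(-28) − 24·33) + (24·10 − 49·(-28)) + (49·29 − 27·10) + (27·44 − (-28)·29)| = 5999, so the area is 5999/2.
Summing gcd(|Δx|,|Δy|) over the edges gives the boundary count: gcd(13,11) + gcd(65,61) + gcd(25,38) + gcd(22,19) + gcd(55,15) = 1+1+1+1+5 = 9.
By Pick's theorem A = I + B/2 − 1, so I = 5999/2 − 9/2 + 1 = 2996.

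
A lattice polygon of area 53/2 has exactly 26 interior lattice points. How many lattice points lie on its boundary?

3

Pick's theorem gives A = I + B/2 − 1, so B = 2(A − I + 1) = 2(53/2 − 26 + 1) = 3.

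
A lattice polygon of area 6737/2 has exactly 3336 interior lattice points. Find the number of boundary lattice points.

Pick's theorem gives A = I + B/2 − 1, so B = 2(A − I + 1) = 2(6737/2 − 3336 + 1) = 67.

67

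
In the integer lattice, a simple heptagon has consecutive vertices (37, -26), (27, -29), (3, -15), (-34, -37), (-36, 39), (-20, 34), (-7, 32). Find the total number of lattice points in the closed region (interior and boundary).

2914

Using the shoelace formula, 2A = |[37·(-29) − 27·(-26)] + [27·(-15) − 3·(-29)] + [3·(-37) − (-34)·(-15)] + [(-34)·39 − (-36)·(-37)] + [(-36)·34 − (-20)·39] + [(-20)·32 − (-7)·34] + [(-7)·(-26) − 37·32]| = 5816, so the area is 2908.
Summing gcd(|Δx|,|Δy|) over the edges gives the boundary count: gcd(10,3) + gcd(24,14) + gcd(37,22) + gcd(2,76) + gcd(16,5) + gcd(13,2) + gcd(44,58) = 1+2+1+2+1+1+2 = 10.
Pick's theorem gives I = A − B/2 + 1 = 2908 − 10/2 + 1 = 2904, so the closed region contains I + B = 2904 + 10 = 2914 lattice points.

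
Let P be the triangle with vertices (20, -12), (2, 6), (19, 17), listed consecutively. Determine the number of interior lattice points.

Using the shoelace formula, 2A = |[20·6 − 2·(-12)] + [2·17 − 19·6] + [19·(-12) − 20·17]| = 504, so the area is 252.
Summing gcd(|Δx|,|Δy|) over the edges gives the boundary count: gcd(18,18) + gcd(17,11) + gcd(1,29) = 18+1+1 = 20.
By Pick's theorem A = I + B/2 − 1, so I = 252 − 20/2 + 1 = 243.

243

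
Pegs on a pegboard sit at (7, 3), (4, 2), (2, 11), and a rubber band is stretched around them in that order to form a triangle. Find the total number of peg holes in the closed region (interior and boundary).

Using the shoelace formula, 2A = |(7·2 − 4·3) + (4·11 − 2·2) + (2·3 − 7·11)| = 29, so the area is 14.5.
Summing gcd(|Δx|,|Δy|) over the edges gives the boundary count: gcd(3,1) + gcd(2,9) + gcd(5,8) = 1+1+1 = 3.
Pick's theorem gives I = A − B/2 + 1 = 14.5 − 3/2 + 1 = 14, so the closed region contains I + B = 14 + 3 = 17 lattice points.

17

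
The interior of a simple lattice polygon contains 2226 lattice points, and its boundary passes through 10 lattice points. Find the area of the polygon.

2230

By Pick's theorem, A = I + B/2 − 1 = 2226 + 10/2 − 1 = 2230.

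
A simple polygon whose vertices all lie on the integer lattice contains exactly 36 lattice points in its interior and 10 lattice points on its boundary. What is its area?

Pick's theorem states A = I + B/2 − 1, so A = 36 + 10/2 − 1 = 40.

40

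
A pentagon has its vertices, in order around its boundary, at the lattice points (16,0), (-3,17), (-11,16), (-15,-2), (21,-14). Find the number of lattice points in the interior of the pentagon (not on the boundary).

567

The shoelace formula gives twice the area as |(16·17 − (-3)·0) + ((-3)·16 − (-11)·17) + ((-11)·(-2) − (-15)·16) + ((-15)·(-14) − 21·(-2)) + (21·0 − 16·(-14))| = 1149, so the area is 1149/2.
Along each edge there are gcd(|Δx|,|Δy|)+1 lattice points, so counting each shared vertex once the boundary has gcd(19,17) + gcd(8,1) + gcd(4,18) + gcd(36,12) + gcd(5,14) = 1+1+2+12+1 = 17.
Pick's theorem gives I = A − B/2 + 1 = 1149/2 − 17/2 + 1 = 567.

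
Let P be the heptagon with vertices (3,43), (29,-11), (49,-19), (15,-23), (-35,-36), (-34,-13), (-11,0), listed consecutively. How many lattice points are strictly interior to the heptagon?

2427

Using the shoelace formula, 2A = |(3·(-11) − 29·43) + (29·(-19) − 49·(-11)) + (49·(-23) − 15·(-19)) + (15·(-36) − (-35)·(-23)) + ((-35)·(-13) − (-34)·(-36)) + ((-34)·0 − (-11)·(-13)) + ((-11)·43 − 3·0)| = 4864, so the area is 2432.
Summing gcd(|Δx|,|Δy|) over the edges gives the boundary count: gcd(26,54) + gcd(20,8) + gcd(34,4) + gcd(50,13) + gcd(1,23) + gcd(23,13) + gcd(14,43) = 2+4+2+1+1+1+1 = 12.
Pick's theorem gives I = A − B/2 + 1 = 2432 − 12/2 + 1 = 2427.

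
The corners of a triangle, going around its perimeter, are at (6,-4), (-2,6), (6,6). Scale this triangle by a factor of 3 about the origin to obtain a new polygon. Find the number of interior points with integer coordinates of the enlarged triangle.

Using the shoelace formula, 2A = |(6·6 − (-2)·(-4)) + ((-2)·6 − 6·6) + (6·(-4) − 6·6)| = 80, so the area is 40.
The number of boundary lattice points is Σ gcd(|Δx|,|Δy|) = gcd(8,10) + gcd(8,0) + gcd(0,10) = 2+8+10 = 20.
Scaling by 3 multiplies the area by 3² = 9 (so the new area is 360) and multiplies the boundary lattice-point count by 3, giving 60.
By Pick's theorem, the interior count of the dilated polygon is 360 − 60/2 + 1 = 331.

331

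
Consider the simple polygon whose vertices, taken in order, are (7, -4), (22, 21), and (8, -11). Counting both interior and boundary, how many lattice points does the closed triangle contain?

70

By the shoelace formula, twice the signed area is |(7·21 − 22·(-4)) + (22·(-11) − 8·21) + (8·(-4) − 7·(-11))| = 130, so the area is 65.
The number of boundary lattice points is Σ gcd(|Δx|,|Δy|) = gcd(15,25) + gcd(14,32) + gcd(1,7) = 5+2+1 = 8.
Pick's theorem gives I = A − B/2 + 1 = 65 − 8/2 + 1 = 62, so the closed region contains I + B = 62 + 8 = 70 lattice points.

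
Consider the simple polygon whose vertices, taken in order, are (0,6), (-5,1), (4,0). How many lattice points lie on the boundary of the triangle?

Summing gcd(|Δx|,|Δy|) over the edges gives the boundary count: gcd(5,5) + gcd(9,1) + gcd(4,6) = 5+1+2 = 8.

8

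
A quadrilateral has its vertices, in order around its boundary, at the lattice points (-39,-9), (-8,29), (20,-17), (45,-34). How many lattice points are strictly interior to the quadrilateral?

1645

The shoelace formula gives twice the area as |[(-39)·29 − (-8)·(-9)] + [(-8)·(-17) − 20·29] + [20·(-34) − 45·(-17)] + [45·(-9) − (-39)·(-34)]| = 3293, so the area is 3293/2.
The number of boundary lattice points is Σ gcd(|Δx|,|Δy|) = gcd(31,38) + gcd(28,46) + gcd(25,17) + gcd(84,25) = 1+2+1+1 = 5.
By Pick's theorem A = I + B/2 − 1, so I = 3293/2 − 5/2 + 1 = 1645.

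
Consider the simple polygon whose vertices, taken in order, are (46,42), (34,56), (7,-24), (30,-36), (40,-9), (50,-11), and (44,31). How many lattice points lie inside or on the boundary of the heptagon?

The shoelace formula gives twice the area as |(46·56 − 34·42) + (34·(-24) − 7·56) + (7·(-36) − 30·(-24)) + (30·(-9) − 40·(-36)) + (40·(-11) − 50·(-9)) + (50·31 − 44·(-11)) + (44·42 − 46·31)| = 4044, so the area is 2022.
Along each edge there are gcd(|Δx|,|Δy|)+1 lattice points, so counting each shared vertex once the boundary has gcd(12,14) + gcd(27,80) + gcd(23,12) + gcd(10,27) + gcd(10,2) + gcd(6,42) + gcd(2,11) = 2+1+1+1+2+6+1 = 14.
Pick's theorem gives I = A − B/2 + 1 = 2022 − 14/2 + 1 = 2016, so the closed region contains I + B = 2016 + 14 = 2030 lattice points.

2030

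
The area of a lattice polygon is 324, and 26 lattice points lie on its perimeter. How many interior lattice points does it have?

312

Pick's theorem A = I + B/2 − 1 rearranges to I = A − B/2 + 1 = 324 − 26/2 + 1 = 312.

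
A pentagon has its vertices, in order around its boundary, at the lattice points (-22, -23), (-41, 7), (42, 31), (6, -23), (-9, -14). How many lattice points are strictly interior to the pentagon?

The shoelace formula gives twice the area as |[(-22)·7 − (-41)·(-23)] + [(-41)·31 − 42·7] + [42·(-23) − 6·31] + [6·(-14) − (-9)·(-23)] + [(-9)·(-23) − (-22)·(-14)]| = 4206, so the area is 2103.
Along each edge there are gcd(|Δx|,|Δy|)+1 lattice points, so counting each shared vertex once the boundary has gcd(19,30) + gcd(83,24) + gcd(36,54) + gcd(15,9) + gcd(13,9) = 1+1+18+3+1 = 24.
By Pick's theorem A = I + B/2 − 1, so I = 2103 − 24/2 + 1 = 2092.

2092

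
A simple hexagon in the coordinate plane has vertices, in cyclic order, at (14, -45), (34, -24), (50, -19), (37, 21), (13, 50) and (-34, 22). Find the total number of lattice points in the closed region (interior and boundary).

Using the shoelace formula, 2A = |[14·(-24) − 34·(-45)] + [34·(-19) − 50·(-24)] + [50·21 − 37·(-19)] + [37·50 − 13·21] + [13·22 − (-34)·50] + [(-34)·(-45) − 14·22]| = 8286, so the area is 4143.
The number of boundary lattice points is Σ gcd(|Δx|,|Δy|) = gcd(20,21) + gcd(16,5) + gcd(13,40) + gcd(24,29) + gcd(47,28) + gcd(48,67) = 1+1+1+1+1+1 = 6.
Pick's theorem gives I = A − B/2 + 1 = 4143 − 6/2 + 1 = 4141, so the closed region contains I + B = 4141 + 6 = 4147 lattice points.

4147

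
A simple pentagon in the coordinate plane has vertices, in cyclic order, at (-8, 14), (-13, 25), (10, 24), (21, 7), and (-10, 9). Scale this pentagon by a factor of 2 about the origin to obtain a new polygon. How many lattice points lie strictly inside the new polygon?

1642

The shoelace formula gives twice the area as |((-8)·25 − (-13)·14) + ((-13)·24 − 10·25) + (10·7 − 21·24) + (21·9 − (-10)·7) + ((-10)·14 − (-8)·9)| = 823, so the area is 411.5.
Summing gcd(|Δx|,|Δy|) over the edges gives the boundary count: gcd(5,11) + gcd(23,1) + gcd(11,17) + gcd(31,2) + gcd(2,5) = 1+1+1+1+1 = 5.
Scaling by 2 multiplies the area by 2² = 4 (so the new area is 1646) and multiplies the boundary lattice-point count by 2, giving 10.
By Pick's theorem, the interior count of the dilated polygon is 1646 − 10/2 + 1 = 1642.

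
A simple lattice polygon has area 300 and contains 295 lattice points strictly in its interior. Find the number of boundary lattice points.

12

Pick's theorem gives A = I + B/2 − 1, so B = 2(A − I + 1) = 2(300 − 295 + 1) = 12.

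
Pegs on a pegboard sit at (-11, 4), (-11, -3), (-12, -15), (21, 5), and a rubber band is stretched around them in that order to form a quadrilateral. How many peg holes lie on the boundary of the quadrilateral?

The number of boundary lattice points is Σ gcd(|Δx|,|Δy|) = gcd(0,7) + gcd(1,12) + gcd(33,20) + gcd(32,1) = 7+1+1+1 = 10.

10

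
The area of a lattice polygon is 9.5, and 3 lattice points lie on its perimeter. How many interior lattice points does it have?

From Pick's theorem, I = A − B/2 + 1 = 9.5 − 3/2 + 1 = 9.

9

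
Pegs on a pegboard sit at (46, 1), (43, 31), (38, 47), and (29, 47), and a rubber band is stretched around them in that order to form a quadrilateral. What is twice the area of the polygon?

The shoelace formula gives twice the area as |[46·31 − 43·1] + [43·47 − 38·31] + [38·47 − 29·47] + [29·1 − 46·47]| = 516, so the area is 258.

516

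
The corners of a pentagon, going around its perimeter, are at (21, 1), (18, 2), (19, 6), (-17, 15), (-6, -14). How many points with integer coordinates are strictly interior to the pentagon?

542

Using the shoelace formula, 2A = |(21·2 − 18·1) + (18·6 − 19·2) + (19·15 − (-17)·6) + ((-17)·(-14) − (-6)·15) + ((-6)·1 − 21·(-14))| = 1097, so the area is 1097/2.
The number of boundary lattice points is Σ gcd(|Δx|,|Δy|) = gcd(3,1) + gcd(1,4) + gcd(36,9) + gcd(11,29) + gcd(27,15) = 1+1+9+1+3 = 15.
Pick's theorem gives I = A − B/2 + 1 = 1097/2 − 15/2 + 1 = 542.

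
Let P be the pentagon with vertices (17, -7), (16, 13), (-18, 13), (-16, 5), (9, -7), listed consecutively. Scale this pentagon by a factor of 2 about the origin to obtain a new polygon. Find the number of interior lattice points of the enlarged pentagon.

1987

The shoelace formula gives twice the area as |[17·13 − 16·(-7)] + [16·13 − (-18)·13] + [(-18)·5 − (-16)·13] + [(-16)·(-7) − 9·5] + [9·(-7) − 17·(-7)]| = 1016, so the area is 508.
Along each edge there are gcd(|Δx|,|Δy|)+1 lattice points, so counting each shared vertex once the boundary has gcd(1,20) + gcd(34,0) + gcd(2,8) + gcd(25,12) + gcd(8,0) = 1+34+2+1+8 = 46.
Scaling by 2 multiplies the area by 2² = 4 (so the new area is 2032) and multiplies the boundary lattice-point count by 2, giving 92.
By Pick's theorem, the interior count of the dilated polygon is 2032 − 92/2 + 1 = 1987.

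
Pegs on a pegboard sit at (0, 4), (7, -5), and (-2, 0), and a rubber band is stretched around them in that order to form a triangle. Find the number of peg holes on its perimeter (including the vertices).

4

The number of boundary lattice points is Σ gcd(|Δx|,|Δy|) = gcd(7,9) + gcd(9,5) + gcd(2,4) = 1+1+2 = 4.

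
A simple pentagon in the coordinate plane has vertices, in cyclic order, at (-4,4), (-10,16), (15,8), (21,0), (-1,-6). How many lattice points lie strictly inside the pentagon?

Using the shoelace formula, 2A = |((-4)·16 − (-10)·4) + ((-10)·8 − 15·16) + (15·0 − 21·8) + (21·(-6) − (-1)·0) + ((-1)·4 − (-4)·(-6))| = 666, so the area is 333.
The number of boundary lattice points is Σ gcd(|Δx|,|Δy|) = gcd(6,12) + gcd(25,8) + gcd(6,8) + gcd(22,6) + gcd(3,10) = 6+1+2+2+1 = 12.
Pick's theorem gives I = A − B/2 + 1 = 333 − 12/2 + 1 = 328.

328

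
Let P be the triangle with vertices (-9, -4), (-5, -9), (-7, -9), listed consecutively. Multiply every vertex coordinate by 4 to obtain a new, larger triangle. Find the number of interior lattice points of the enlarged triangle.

By the shoelace formula, twice the signed area is |((-9)·(-9) − (-5)·(-4)) + ((-5)·(-9) − (-7)·(-9)) + ((-7)·(-4) − (-9)·(-9))| = 10, so the area is 5.
The number of boundary lattice points is Σ gcd(|Δx|,|Δy|) = gcd(4,5) + gcd(2,0) + gcd(2,5) = 1+2+1 = 4.
Scaling by 4 multiplies the area by 4² = 16 (so the new area is 80) and multiplies the boundary lattice-point count by 4, giving 16.
By Pick's theorem, the interior count of the dilated polygon is 80 − 16/2 + 1 = 73.

73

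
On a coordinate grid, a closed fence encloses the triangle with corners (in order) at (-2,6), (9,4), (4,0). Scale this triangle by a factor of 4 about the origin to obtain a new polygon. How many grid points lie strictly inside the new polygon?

The shoelace formula gives twice the area as |((-2)·4 − 9·6) + (9·0 − 4·4) + (4·6 − (-2)·0)| = 54, so the area is 27.
The number of boundary lattice points is Σ gcd(|Δx|,|Δy|) = gcd(11,2) + gcd(5,4) + gcd(6,6) = 1+1+6 = 8.
Scaling by 4 multiplies the area by 4² = 16 (so the new area is 432) and multiplies the boundary lattice-point count by 4, giving 32.
By Pick's theorem, the interior count of the dilated polygon is 432 − 32/2 + 1 = 417.

417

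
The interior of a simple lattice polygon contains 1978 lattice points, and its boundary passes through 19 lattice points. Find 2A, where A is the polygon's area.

3973

Pick's theorem states A = I + B/2 − 1, so A = 1978 + 19/2 − 1 = 3973/2.
Hence 2A = 3973.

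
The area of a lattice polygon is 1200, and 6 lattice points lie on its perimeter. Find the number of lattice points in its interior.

1198

Pick's theorem A = I + B/2 − 1 rearranges to I = A − B/2 + 1 = 1200 − 6/2 + 1 = 1198.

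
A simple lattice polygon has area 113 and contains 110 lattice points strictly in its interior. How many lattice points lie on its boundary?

8

Pick's theorem gives A = I + B/2 − 1, so B = 2(A − I + 1) = 2(113 − 110 + 1) = 8.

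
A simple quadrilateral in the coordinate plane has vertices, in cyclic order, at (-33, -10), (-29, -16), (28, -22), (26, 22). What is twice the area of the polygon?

By the shoelace formula, twice the signed area is |[(-33)·(-16) − (-29)·(-10)] + [(-29)·(-22) − 28·(-16)] + [28·22 − 26·(-22)] + [26·(-10) − (-33)·22]| = 2978, so the area is 1489.

2978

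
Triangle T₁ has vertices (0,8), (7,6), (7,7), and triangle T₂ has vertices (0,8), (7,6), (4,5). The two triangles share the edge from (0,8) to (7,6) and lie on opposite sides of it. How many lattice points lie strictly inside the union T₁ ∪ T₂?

The union is the simple quadrilateral with vertices (0,8), (7,7), (7,6), (4,5) in order.
Using the shoelace formula, 2A = |(0·7 − 7·8) + (7·6 − 7·7) + (7·5 − 4·6) + (4·8 − 0·5)| = 20, so the area is 10.
Summing gcd(|Δx|,|Δy|) over the edges gives the boundary count: gcd(7,1) + gcd(0,1) + gcd(3,1) + gcd(4,3) = 1+1+1+1 = 4.
By Pick's theorem I = A − B/2 + 1 = 10 − 4/2 + 1 = 9.

9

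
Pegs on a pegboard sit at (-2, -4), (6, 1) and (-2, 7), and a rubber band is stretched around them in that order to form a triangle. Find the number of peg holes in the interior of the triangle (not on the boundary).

Using the shoelace formula, 2A = |[(-2)·1 − 6·(-4)] + [6·7 − (-2)·1] + [(-2)·(-4) − (-2)·7]| = 88, so the area is 44.
Summing gcd(|Δx|,|Δy|) over the edges gives the boundary count: gcd(8,5) + gcd(8,6) + gcd(0,11) = 1+2+11 = 14.
Pick's theorem gives I = A − B/2 + 1 = 44 − 14/2 + 1 = 38.

38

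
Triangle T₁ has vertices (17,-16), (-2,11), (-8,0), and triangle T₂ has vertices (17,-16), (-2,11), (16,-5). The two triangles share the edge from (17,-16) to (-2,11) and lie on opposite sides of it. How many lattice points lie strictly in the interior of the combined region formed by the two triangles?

275

The union is the simple quadrilateral with vertices (17,-16), (-8,0), (-2,11), (16,-5) in order.
Using the shoelace formula, 2A = |(17·0 − (-8)·(-16)) + ((-8)·11 − (-2)·0) + ((-2)·(-5) − 16·11) + (16·(-16) − 17·(-5))| = 553, so the area is 553/2.
The number of boundary lattice points is Σ gcd(|Δx|,|Δy|) = gcd(25,16) + gcd(6,11) + gcd(18,16) + gcd(1,11) = 1+1+2+1 = 5.
By Pick's theorem I = A − B/2 + 1 = 553/2 − 5/2 + 1 = 275.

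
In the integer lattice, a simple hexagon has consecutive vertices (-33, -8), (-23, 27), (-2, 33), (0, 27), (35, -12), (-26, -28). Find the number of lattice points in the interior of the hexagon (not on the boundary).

2388

The shoelace formula gives twice the area as |((-33)·27 − (-23)·(-8)) + ((-23)·33 − (-2)·27) + ((-2)·27 − 0·33) + (0·(-12) − 35·27) + (35·(-28) − (-26)·(-12)) + ((-26)·(-8) − (-33)·(-28))| = 4787, so the area is 4787/2.
Along each edge there are gcd(|Δx|,|Δy|)+1 lattice points, so counting each shared vertex once the boundary has gcd(10,35) + gcd(21,6) + gcd(2,6) + gcd(35,39) + gcd(61,16) + gcd(7,20) = 5+3+2+1+1+1 = 13.
By Pick's theorem A = I + B/2 − 1, so I = 4787/2 − 13/2 + 1 = 2388.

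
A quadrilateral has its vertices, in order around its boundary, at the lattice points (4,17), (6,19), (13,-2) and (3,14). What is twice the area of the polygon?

102

Using the shoelace formula, 2A = |[4·19 − 6·17] + [6·(-2) − 13·19] + [13·14 − 3·(-2)] + [3·17 − 4·14]| = 102, so the area is 51.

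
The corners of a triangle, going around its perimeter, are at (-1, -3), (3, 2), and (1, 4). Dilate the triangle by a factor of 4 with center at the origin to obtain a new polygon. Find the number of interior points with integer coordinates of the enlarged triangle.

137

By the shoelace formula, twice the signed area is |((-1)·2 − 3·(-3)) + (3·4 − 1·2) + (1·(-3) − (-1)·4)| = 18, so the area is 9.
Along each edge there are gcd(|Δx|,|Δy|)+1 lattice points, so counting each shared vertex once the boundary has gcd(4,5) + gcd(2,2) + gcd(2,7) = 1+2+1 = 4.
Scaling by 4 multiplies the area by 4² = 16 (so the new area is 144) and multiplies the boundary lattice-point count by 4, giving 16.
By Pick's theorem, the interior count of the dilated polygon is 144 − 16/2 + 1 = 137.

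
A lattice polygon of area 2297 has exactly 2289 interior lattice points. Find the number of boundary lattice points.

Pick's theorem gives A = I + B/2 − 1, so B = 2(A − I + 1) = 2(2297 − 2289 + 1) = 18.

18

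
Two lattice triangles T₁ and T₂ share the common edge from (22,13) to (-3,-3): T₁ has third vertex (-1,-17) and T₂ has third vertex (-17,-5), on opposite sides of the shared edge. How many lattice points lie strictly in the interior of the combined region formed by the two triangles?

The union is the simple quadrilateral with vertices (22,13), (-1,-17), (-3,-3), (-17,-5) in order.
Using the shoelace formula, 2A = |(22·(-17) − (-1)·13) + ((-1)·(-3) − (-3)·(-17)) + ((-3)·(-5) − (-17)·(-3)) + ((-17)·13 − 22·(-5))| = 556, so the area is 278.
Along each edge there are gcd(|Δx|,|Δy|)+1 lattice points, so counting each shared vertex once the boundary has gcd(23,30) + gcd(2,14) + gcd(14,2) + gcd(39,18) = 1+2+2+3 = 8.
By Pick's theorem I = A − B/2 + 1 = 278 − 8/2 + 1 = 275.

275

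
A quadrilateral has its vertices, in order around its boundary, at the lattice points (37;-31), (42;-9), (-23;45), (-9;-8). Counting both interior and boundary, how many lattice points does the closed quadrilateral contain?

1922

By the shoelace formula, twice the signed area is |[37·(-9) − 42·(-31)] + [42·45 − (-23)·(-9)] + [(-23)·(-8) − (-9)·45] + [(-9)·(-31) − 37·(-8)]| = 3816, so the area is 1908.
The number of boundary lattice points is Σ gcd(|Δx|,|Δy|) = gcd(5,22) + gcd(65,54) + gcd(14,53) + gcd(46,23) = 1+1+1+23 = 26.
Pick's theorem gives I = A − B/2 + 1 = 1908 − 26/2 + 1 = 1896, so the closed region contains I + B = 1896 + 26 = 1922 lattice points.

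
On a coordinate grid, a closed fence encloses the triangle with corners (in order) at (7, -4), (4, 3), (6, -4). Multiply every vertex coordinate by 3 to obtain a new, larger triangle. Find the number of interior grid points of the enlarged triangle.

28

Using the shoelace formula, 2A = |(7·3 − 4·(-4)) + (4·(-4) − 6·3) + (6·(-4) − 7·(-4))| = 7, so the area is 3.5.
The number of boundary lattice points is Σ gcd(|Δx|,|Δy|) = gcd(3,7) + gcd(2,7) + gcd(1,0) = 1+1+1 = 3.
Scaling by 3 multiplies the area by 3² = 9 (so the new area is 31.5) and multiplies the boundary lattice-point count by 3, giving 9.
By Pick's theorem, the interior count of the dilated polygon is 31.5 − 9/2 + 1 = 28.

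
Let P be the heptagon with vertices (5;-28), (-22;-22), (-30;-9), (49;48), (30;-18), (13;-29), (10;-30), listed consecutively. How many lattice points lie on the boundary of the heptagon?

9

Along each edge there are gcd(|Δx|,|Δy|)+1 lattice points, so counting each shared vertex once the boundary has gcd(27,6) + gcd(8,13) + gcd(79,57) + gcd(19,66) + gcd(17,11) + gcd(3,1) + gcd(5,2) = 3+1+1+1+1+1+1 = 9.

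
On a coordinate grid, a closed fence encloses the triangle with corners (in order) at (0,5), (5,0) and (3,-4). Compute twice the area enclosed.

The shoelace formula gives twice the area as |(0·0 − 5·5) + (5·(-4) − 3·0) + (3·5 − 0·(-4))| = 30, so the area is 15.

30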